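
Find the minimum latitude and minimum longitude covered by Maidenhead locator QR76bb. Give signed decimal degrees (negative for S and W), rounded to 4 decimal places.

86.0417, 154.0833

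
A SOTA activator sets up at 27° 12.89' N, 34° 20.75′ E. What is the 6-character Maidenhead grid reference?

Offset from 180°W / 90°S: lon 214.3458°, lat 117.2148°.
Field: lon ⌊214.3458/20⌋ = 10 → K; lat ⌊117.2148/10⌋ = 11 → L.
Square: lon ⌊14.3458/2⌋ = 7; lat ⌊7.2148/1⌋ = 7.
Subsquare: lon ⌊0.3458/0.0833333⌋ = 4 → e; lat ⌊0.2148/0.0416667⌋ = 5 → f.

KL77ef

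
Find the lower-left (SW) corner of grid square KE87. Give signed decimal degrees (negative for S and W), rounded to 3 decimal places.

Field K=10, E=4: +10·20° lon, +4·10° lat → SW at lon 20°, lat -50°.
Square 8, 7: +8·2° lon, +7·1° lat → SW at lon 36°, lat -43°.
latitude -43.000, longitude 36.000.

-43.000, 36.000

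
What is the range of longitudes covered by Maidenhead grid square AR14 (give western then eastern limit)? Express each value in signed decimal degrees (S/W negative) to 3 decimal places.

-178.000, -176.000

Field A=0, R=17: +0·20° lon, +17·10° lat → SW at lon -180°, lat 80°.
Square 1, 4: +1·2° lon, +4·1° lat → SW at lon -178°, lat 84°.
Cell spans 2° lon × 1° lat.
west -178.000, east -176.000.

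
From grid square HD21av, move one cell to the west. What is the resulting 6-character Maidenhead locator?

HD11xv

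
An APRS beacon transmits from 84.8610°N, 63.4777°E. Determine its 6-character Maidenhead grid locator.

MR14ru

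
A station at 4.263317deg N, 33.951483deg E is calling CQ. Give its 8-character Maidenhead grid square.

Offset from 180°W / 90°S: lon 213.95148°, lat 94.26332°.
Field (20°×10°, letters A–R): lon ⌊213.95148/20⌋ = 10 → K; lat ⌊94.26332/10⌋ = 9 → J.
Square (2°×1°, digits 0–9): lon ⌊13.95148/2⌋ = 6; lat ⌊4.26332/1⌋ = 4.
Subsquare (5′×2.5′, letters a–x): lon ⌊1.95148/0.0833333⌋ = 23 → x; lat ⌊0.26332/0.0416667⌋ = 6 → g.
Extended square (30″×15″, digits 0–9): lon ⌊0.03482/0.00833333⌋ = 4; lat ⌊0.01332/0.00416667⌋ = 3.

KJ64xg43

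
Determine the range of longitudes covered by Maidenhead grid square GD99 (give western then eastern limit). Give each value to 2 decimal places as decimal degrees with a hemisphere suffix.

42.00° W, 40.00° W

Field G=6, D=3: +6·20° lon, +3·10° lat → SW at lon -60°, lat -60°.
Square 9, 9: +9·2° lon, +9·1° lat → SW at lon -42°, lat -51°.
Cell spans 2° lon × 1° lat.
west 42.00° W, east 40.00° W.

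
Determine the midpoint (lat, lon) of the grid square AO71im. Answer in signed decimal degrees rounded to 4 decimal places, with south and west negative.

Field A=0, O=14: +0·20° lon, +14·10° lat → SW at lon -180°, lat 50°.
Square 7, 1: +7·2° lon, +1·1° lat → SW at lon -166°, lat 51°.
Subsquare i=8, m=12: +8·0.0833333° lon, +12·0.0416667° lat → SW at lon -165.333°, lat 51.5°.
Cell spans 0.0833333° lon × 0.0416667° lat. Centre is SW corner plus half of each.
latitude 51.5208, longitude -165.2917.

51.5208, -165.2917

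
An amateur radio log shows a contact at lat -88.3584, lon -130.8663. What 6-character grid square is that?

CA41np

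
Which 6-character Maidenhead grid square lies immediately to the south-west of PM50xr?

PM50wq

Longitude subsquare x = 23; −1 → 22 = w.
Latitude subsquare r = 17; −1 → 16 = q.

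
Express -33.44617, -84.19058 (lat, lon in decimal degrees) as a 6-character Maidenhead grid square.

EF76vn

Shift to the Maidenhead origin (180°W, 90°S): lon 95.8094, lat 56.5538.
Field: lon ⌊95.8094/20⌋ = 4 → E; lat ⌊56.5538/10⌋ = 5 → F.
Square: lon ⌊15.8094/2⌋ = 7; lat ⌊6.5538/1⌋ = 6.
Subsquare: lon ⌊1.8094/0.0833333⌋ = 21 → v; lat ⌊0.5538/0.0416667⌋ = 13 → n.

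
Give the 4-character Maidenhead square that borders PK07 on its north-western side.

OK98

Longitude square 0; −1 → -1, wraps to 9, carry into field.
Longitude field P = 15; −1 → 14 = O.
Latitude square 7; +1 → 8.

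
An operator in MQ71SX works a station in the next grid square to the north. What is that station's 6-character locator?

MQ72sa

Latitude subsquare x = 23; +1 → 24, wraps to 0 = a, carry into square.
Latitude square 1; +1 → 2.
The longitude characters are unchanged.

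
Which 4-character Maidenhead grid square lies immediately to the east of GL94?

HL04

Longitude square 9; +1 → 10, wraps to 0, carry into field.
Longitude field G = 6; +1 → 7 = H.
The latitude characters are unchanged.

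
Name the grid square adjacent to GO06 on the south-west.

Longitude square 0; −1 → -1, wraps to 9, carry into field.
Longitude field G = 6; −1 → 5 = F.
Latitude square 6; −1 → 5.

FO95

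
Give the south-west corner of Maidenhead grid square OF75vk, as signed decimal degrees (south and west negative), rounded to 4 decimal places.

Field O=14, F=5: +14·20° lon, +5·10° lat → SW at lon 100°, lat -40°.
Square 7, 5: +7·2° lon, +5·1° lat → SW at lon 114°, lat -35°.
Subsquare v=21, k=10: +21·0.0833333° lon, +10·0.0416667° lat → SW at lon 115.75°, lat -34.5833°.
latitude -34.5833, longitude 115.7500.

-34.5833, 115.7500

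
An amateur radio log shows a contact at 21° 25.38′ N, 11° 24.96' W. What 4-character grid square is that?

IL41

Offset from 180°W / 90°S: lon 168.58°, lat 111.42°.
Field (20°×10°, letters A–R): lon ⌊168.58/20⌋ = 8 → I; lat ⌊111.42/10⌋ = 11 → L.
Square (2°×1°, digits 0–9): lon ⌊8.58/2⌋ = 4; lat ⌊1.42/1⌋ = 1.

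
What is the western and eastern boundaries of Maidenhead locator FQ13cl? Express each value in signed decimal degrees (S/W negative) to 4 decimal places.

-77.8333, -77.7500

Field F=5, Q=16: +5·20° lon, +16·10° lat → SW at lon -80°, lat 70°.
Square 1, 3: +1·2° lon, +3·1° lat → SW at lon -78°, lat 73°.
Subsquare c=2, l=11: +2·0.0833333° lon, +11·0.0416667° lat → SW at lon -77.8333°, lat 73.4583°.
Cell spans 0.0833333° lon × 0.0416667° lat.
west -77.8333, east -77.7500.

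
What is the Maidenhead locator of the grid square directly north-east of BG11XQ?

BG21ar

Longitude subsquare x = 23; +1 → 24, wraps to 0 = a, carry into square.
Longitude square 1; +1 → 2.
Latitude subsquare q = 16; +1 → 17 = r.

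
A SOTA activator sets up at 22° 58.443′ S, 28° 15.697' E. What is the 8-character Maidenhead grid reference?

KG47da16

Shift to the Maidenhead origin (180°W, 90°S): lon 208.26162, lat 67.02595.
Field: 208.26162/20 → 10 → K, 67.02595/10 → 6 → G; chars KG.
Square: 8.26162/2 → 4, 7.02595/1 → 7; chars 47.
Subsquare: 0.26162/0.0833333 → 3 → d, 0.02595/0.0416667 → 0 → a; chars da.
Extended square: 0.01162/0.00833333 → 1, 0.02595/0.00416667 → 6; chars 16.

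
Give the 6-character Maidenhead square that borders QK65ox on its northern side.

QK66oa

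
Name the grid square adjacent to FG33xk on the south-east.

Longitude subsquare x = 23; +1 → 24, wraps to 0 = a, carry into square.
Longitude square 3; +1 → 4.
Latitude subsquare k = 10; −1 → 9 = j.

FG43aj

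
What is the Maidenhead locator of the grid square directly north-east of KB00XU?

KB10av

Longitude subsquare x = 23; +1 → 24, wraps to 0 = a, carry into square.
Longitude square 0; +1 → 1.
Latitude subsquare u = 20; +1 → 21 = v.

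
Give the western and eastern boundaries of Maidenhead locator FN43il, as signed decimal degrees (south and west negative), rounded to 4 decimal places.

-71.3333, -71.2500

Field F=5, N=13: +5·20° lon, +13·10° lat → SW at lon -80°, lat 40°.
Square 4, 3: +4·2° lon, +3·1° lat → SW at lon -72°, lat 43°.
Subsquare i=8, l=11: +8·0.0833333° lon, +11·0.0416667° lat → SW at lon -71.3333°, lat 43.4583°.
Cell spans 0.0833333° lon × 0.0416667° lat.
west -71.3333, east -71.2500.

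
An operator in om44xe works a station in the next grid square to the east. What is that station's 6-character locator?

OM54ae

Longitude subsquare x = 23; +1 → 24, wraps to 0 = a, carry into square.
Longitude square 4; +1 → 5.
The latitude characters are unchanged.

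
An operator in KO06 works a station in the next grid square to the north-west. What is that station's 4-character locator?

JO97

Longitude square 0; −1 → -1, wraps to 9, carry into field.
Longitude field K = 10; −1 → 9 = J.
Latitude square 6; +1 → 7.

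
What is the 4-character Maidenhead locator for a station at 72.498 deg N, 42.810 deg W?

GQ82

Offset from 180°W / 90°S: lon 137.19°, lat 162.50°.
Field (20°×10°, letters A–R): 137.19/20 → 6 → G, 162.50/10 → 16 → Q; chars GQ.
Square (2°×1°, digits 0–9): 17.19/2 → 8, 2.50/1 → 2; chars 82.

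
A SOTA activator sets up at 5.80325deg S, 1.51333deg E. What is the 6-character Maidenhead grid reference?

JI04se

Shift to the Maidenhead origin (180°W, 90°S): lon 181.5133, lat 84.1967.
Field: lon ⌊181.5133/20⌋ = 9 → J; lat ⌊84.1967/10⌋ = 8 → I.
Square: lon ⌊1.5133/2⌋ = 0; lat ⌊4.1967/1⌋ = 4.
Subsquare: lon ⌊1.5133/0.0833333⌋ = 18 → s; lat ⌊0.1967/0.0416667⌋ = 4 → e.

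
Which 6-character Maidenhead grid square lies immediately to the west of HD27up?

HD27tp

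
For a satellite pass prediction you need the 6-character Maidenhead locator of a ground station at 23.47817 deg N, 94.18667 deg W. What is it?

EL23vl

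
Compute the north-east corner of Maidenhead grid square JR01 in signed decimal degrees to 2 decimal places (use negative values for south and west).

Field J=9, R=17: +9·20° lon, +17·10° lat → SW at lon 0°, lat 80°.
Square 0, 1: +0·2° lon, +1·1° lat → SW at lon 0°, lat 81°.
Cell spans 2° lon × 1° lat. NE corner is SW corner plus one full cell.
latitude 82.00, longitude 2.00.

82.00, 2.00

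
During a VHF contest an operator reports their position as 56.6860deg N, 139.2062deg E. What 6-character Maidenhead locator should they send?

PO96oq

Offset from 180°W / 90°S: lon 319.2062°, lat 146.6860°.
Field (20°×10°, letters A–R): 319.2062/20 → 15 → P, 146.6860/10 → 14 → O; chars PO.
Square (2°×1°, digits 0–9): 19.2062/2 → 9, 6.6860/1 → 6; chars 96.
Subsquare (5′×2.5′, letters a–x): 1.2062/0.0833333 → 14 → o, 0.6860/0.0416667 → 16 → q; chars oq.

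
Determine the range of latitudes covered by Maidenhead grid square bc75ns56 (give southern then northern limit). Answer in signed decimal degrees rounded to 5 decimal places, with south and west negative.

-64.22500, -64.22083

Field B=1, C=2: +1·20° lon, +2·10° lat → SW at lon -160°, lat -70°.
Square 7, 5: +7·2° lon, +5·1° lat → SW at lon -146°, lat -65°.
Subsquare n=13, s=18: +13·0.0833333° lon, +18·0.0416667° lat → SW at lon -144.917°, lat -64.25°.
Extended square 5, 6: +5·0.00833333° lon, +6·0.00416667° lat → SW at lon -144.875°, lat -64.225°.
Cell spans 0.00833333° lon × 0.00416667° lat.
south -64.22500, north -64.22083.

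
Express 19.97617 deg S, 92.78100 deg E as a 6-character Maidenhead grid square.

NH60ja

Add 180° to longitude and 90° to latitude: 272.7810, 70.0238.
Field: lon ⌊272.7810/20⌋ = 13 → N; lat ⌊70.0238/10⌋ = 7 → H.
Square: lon ⌊12.7810/2⌋ = 6; lat ⌊0.0238/1⌋ = 0.
Subsquare: lon ⌊0.7810/0.0833333⌋ = 9 → j; lat ⌊0.0238/0.0416667⌋ = 0 → a.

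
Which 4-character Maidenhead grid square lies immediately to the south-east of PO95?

QO04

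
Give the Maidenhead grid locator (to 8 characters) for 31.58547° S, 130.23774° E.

PF58cj89

Offset from 180°W / 90°S: lon 310.23774°, lat 58.41453°.
Field (20°×10°, letters A–R): lon ⌊310.23774/20⌋ = 15 → P; lat ⌊58.41453/10⌋ = 5 → F.
Square (2°×1°, digits 0–9): lon ⌊10.23774/2⌋ = 5; lat ⌊8.41453/1⌋ = 8.
Subsquare (5′×2.5′, letters a–x): lon ⌊0.23774/0.0833333⌋ = 2 → c; lat ⌊0.41453/0.0416667⌋ = 9 → j.
Extended square (30″×15″, digits 0–9): lon ⌊0.07107/0.00833333⌋ = 8; lat ⌊0.03953/0.00416667⌋ = 9.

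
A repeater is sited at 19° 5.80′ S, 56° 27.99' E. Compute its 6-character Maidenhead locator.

LH80fv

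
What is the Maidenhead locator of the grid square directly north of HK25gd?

HK25ge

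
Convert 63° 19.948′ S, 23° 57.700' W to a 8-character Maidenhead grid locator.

Add 180° to longitude and 90° to latitude: 156.03833, 26.66753.
Field (20°×10°, letters A–R): 156.03833/20 → 7 → H, 26.66753/10 → 2 → C; chars HC.
Square (2°×1°, digits 0–9): 16.03833/2 → 8, 6.66753/1 → 6; chars 86.
Subsquare (5′×2.5′, letters a–x): 0.03833/0.0833333 → 0 → a, 0.66753/0.0416667 → 16 → q; chars aq.
Extended square (30″×15″, digits 0–9): 0.03833/0.00833333 → 4, 0.00087/0.00416667 → 0; chars 40.

HC86aq40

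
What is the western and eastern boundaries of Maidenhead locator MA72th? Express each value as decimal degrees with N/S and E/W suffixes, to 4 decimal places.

Field M=12, A=0: +12·20° lon, +0·10° lat → SW at lon 60°, lat -90°.
Square 7, 2: +7·2° lon, +2·1° lat → SW at lon 74°, lat -88°.
Subsquare t=19, h=7: +19·0.0833333° lon, +7·0.0416667° lat → SW at lon 75.5833°, lat -87.7083°.
Cell spans 0.0833333° lon × 0.0416667° lat.
west 75.5833° E, east 75.6667° E.

75.5833° E, 75.6667° E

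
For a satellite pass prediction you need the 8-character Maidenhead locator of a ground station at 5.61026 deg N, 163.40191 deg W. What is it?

Add 180° to longitude and 90° to latitude: 16.59809, 95.61026.
Field: 16.59809/20 → 0 → A, 95.61026/10 → 9 → J; chars AJ.
Square: 16.59809/2 → 8, 5.61026/1 → 5; chars 85.
Subsquare: 0.59809/0.0833333 → 7 → h, 0.61026/0.0416667 → 14 → o; chars ho.
Extended square: 0.01476/0.00833333 → 1, 0.02693/0.00416667 → 6; chars 16.

AJ85ho16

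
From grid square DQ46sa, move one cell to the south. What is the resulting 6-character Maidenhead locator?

DQ45sx

Latitude subsquare a = 0; −1 → -1, wraps to 23 = x, carry into square.
Latitude square 6; −1 → 5.
The longitude characters are unchanged.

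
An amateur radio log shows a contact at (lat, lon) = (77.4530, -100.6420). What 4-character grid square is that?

DQ97

Shift to the Maidenhead origin (180°W, 90°S): lon 79.36, lat 167.45.
Field: lon ⌊79.36/20⌋ = 3 → D; lat ⌊167.45/10⌋ = 16 → Q.
Square: lon ⌊19.36/2⌋ = 9; lat ⌊7.45/1⌋ = 7.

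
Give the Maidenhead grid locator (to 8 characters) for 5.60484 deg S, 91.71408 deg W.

Shift to the Maidenhead origin (180°W, 90°S): lon 88.28592, lat 84.39516.
Field: 88.28592/20 → 4 → E, 84.39516/10 → 8 → I; chars EI.
Square: 8.28592/2 → 4, 4.39516/1 → 4; chars 44.
Subsquare: 0.28592/0.0833333 → 3 → d, 0.39516/0.0416667 → 9 → j; chars dj.
Extended square: 0.03592/0.00833333 → 4, 0.02016/0.00416667 → 4; chars 44.

EI44dj44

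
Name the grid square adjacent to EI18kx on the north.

EI19ka

Latitude subsquare x = 23; +1 → 24, wraps to 0 = a, carry into square.
Latitude square 8; +1 → 9.
The longitude characters are unchanged.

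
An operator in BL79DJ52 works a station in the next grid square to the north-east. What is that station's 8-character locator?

BL79dj63

Longitude extended square 5; +1 → 6.
Latitude extended square 2; +1 → 3.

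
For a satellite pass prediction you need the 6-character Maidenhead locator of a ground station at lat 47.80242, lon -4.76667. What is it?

IN77ot

Offset from 180°W / 90°S: lon 175.2333°, lat 137.8024°.
Field: 175.2333/20 → 8 → I, 137.8024/10 → 13 → N; chars IN.
Square: 15.2333/2 → 7, 7.8024/1 → 7; chars 77.
Subsquare: 1.2333/0.0833333 → 14 → o, 0.8024/0.0416667 → 19 → t; chars ot.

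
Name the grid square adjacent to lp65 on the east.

LP75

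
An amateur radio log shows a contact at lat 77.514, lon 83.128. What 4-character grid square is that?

Shift to the Maidenhead origin (180°W, 90°S): lon 263.13, lat 167.51.
Field: 263.13/20 → 13 → N, 167.51/10 → 16 → Q; chars NQ.
Square: 3.13/2 → 1, 7.51/1 → 7; chars 17.

NQ17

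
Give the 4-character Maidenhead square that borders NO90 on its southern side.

Latitude square 0; −1 → -1, wraps to 9, carry into field.
Latitude field O = 14; −1 → 13 = N.
The longitude characters are unchanged.

NN99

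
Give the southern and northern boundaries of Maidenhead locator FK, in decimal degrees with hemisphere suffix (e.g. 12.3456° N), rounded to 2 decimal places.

10.00° N, 20.00° N

Field F=5, K=10: +5·20° lon, +10·10° lat → SW at lon -80°, lat 10°.
Cell spans 20° lon × 10° lat.
south 10.00° N, north 20.00° N.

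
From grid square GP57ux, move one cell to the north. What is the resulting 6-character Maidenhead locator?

GP58ua

Latitude subsquare x = 23; +1 → 24, wraps to 0 = a, carry into square.
Latitude square 7; +1 → 8.
The longitude characters are unchanged.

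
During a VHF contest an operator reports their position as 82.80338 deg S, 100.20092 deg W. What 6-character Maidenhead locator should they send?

DA97ve

Shift to the Maidenhead origin (180°W, 90°S): lon 79.7991, lat 7.1966.
Field (20°×10°, letters A–R): 79.7991/20 → 3 → D, 7.1966/10 → 0 → A; chars DA.
Square (2°×1°, digits 0–9): 19.7991/2 → 9, 7.1966/1 → 7; chars 97.
Subsquare (5′×2.5′, letters a–x): 1.7991/0.0833333 → 21 → v, 0.1966/0.0416667 → 4 → e; chars ve.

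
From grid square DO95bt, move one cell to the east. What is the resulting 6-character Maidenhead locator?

DO95ct

Longitude subsquare b = 1; +1 → 2 = c.
The latitude characters are unchanged.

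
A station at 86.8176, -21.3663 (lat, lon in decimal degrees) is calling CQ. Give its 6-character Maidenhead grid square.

Offset from 180°W / 90°S: lon 158.6337°, lat 176.8176°.
Field (20°×10°, letters A–R): lon ⌊158.6337/20⌋ = 7 → H; lat ⌊176.8176/10⌋ = 17 → R.
Square (2°×1°, digits 0–9): lon ⌊18.6337/2⌋ = 9; lat ⌊6.8176/1⌋ = 6.
Subsquare (5′×2.5′, letters a–x): lon ⌊0.6337/0.0833333⌋ = 7 → h; lat ⌊0.8176/0.0416667⌋ = 19 → t.

HR96ht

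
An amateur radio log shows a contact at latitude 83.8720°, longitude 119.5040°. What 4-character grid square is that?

Add 180° to longitude and 90° to latitude: 299.50, 173.87.
Field (20°×10°, letters A–R): 299.50/20 → 14 → O, 173.87/10 → 17 → R; chars OR.
Square (2°×1°, digits 0–9): 19.50/2 → 9, 3.87/1 → 3; chars 93.

OR93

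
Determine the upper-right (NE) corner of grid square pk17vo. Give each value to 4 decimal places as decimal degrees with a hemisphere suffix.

17.6250° N, 123.8333° E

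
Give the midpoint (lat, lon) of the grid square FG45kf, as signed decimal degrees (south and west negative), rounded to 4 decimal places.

Field F=5, G=6: +5·20° lon, +6·10° lat → SW at lon -80°, lat -30°.
Square 4, 5: +4·2° lon, +5·1° lat → SW at lon -72°, lat -25°.
Subsquare k=10, f=5: +10·0.0833333° lon, +5·0.0416667° lat → SW at lon -71.1667°, lat -24.7917°.
Cell spans 0.0833333° lon × 0.0416667° lat. Centre is SW corner plus half of each.
latitude -24.7708, longitude -71.1250.

-24.7708, -71.1250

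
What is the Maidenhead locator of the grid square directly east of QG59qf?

Longitude subsquare q = 16; +1 → 17 = r.
The latitude characters are unchanged.

QG59rf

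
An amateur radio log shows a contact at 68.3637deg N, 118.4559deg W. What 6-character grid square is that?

DP08si

Add 180° to longitude and 90° to latitude: 61.5441, 158.3637.
Field: lon ⌊61.5441/20⌋ = 3 → D; lat ⌊158.3637/10⌋ = 15 → P.
Square: lon ⌊1.5441/2⌋ = 0; lat ⌊8.3637/1⌋ = 8.
Subsquare: lon ⌊1.5441/0.0833333⌋ = 18 → s; lat ⌊0.3637/0.0416667⌋ = 8 → i.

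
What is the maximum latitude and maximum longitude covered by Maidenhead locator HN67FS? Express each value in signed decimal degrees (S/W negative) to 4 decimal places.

47.7917, -27.5000

Field H=7, N=13: +7·20° lon, +13·10° lat → SW at lon -40°, lat 40°.
Square 6, 7: +6·2° lon, +7·1° lat → SW at lon -28°, lat 47°.
Subsquare f=5, s=18: +5·0.0833333° lon, +18·0.0416667° lat → SW at lon -27.5833°, lat 47.75°.
Cell spans 0.0833333° lon × 0.0416667° lat. NE corner is SW corner plus one full cell.
latitude 47.7917, longitude -27.5000.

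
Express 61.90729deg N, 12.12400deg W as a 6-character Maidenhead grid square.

IP31wv

Add 180° to longitude and 90° to latitude: 167.8760, 151.9073.
Field: 167.8760/20 → 8 → I, 151.9073/10 → 15 → P; chars IP.
Square: 7.8760/2 → 3, 1.9073/1 → 1; chars 31.
Subsquare: 1.8760/0.0833333 → 22 → w, 0.9073/0.0416667 → 21 → v; chars wv.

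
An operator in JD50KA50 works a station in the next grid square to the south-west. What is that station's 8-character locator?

Longitude extended square 5; −1 → 4.
Latitude extended square 0; −1 → -1, wraps to 9, carry into subsquare.
Latitude subsquare a = 0; −1 → -1, wraps to 23 = x, carry into square.
Latitude square 0; −1 → -1, wraps to 9, carry into field.
Latitude field D = 3; −1 → 2 = C.

JC59kx49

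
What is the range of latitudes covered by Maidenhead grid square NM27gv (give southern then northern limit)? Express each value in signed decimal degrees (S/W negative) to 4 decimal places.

Field N=13, M=12: +13·20° lon, +12·10° lat → SW at lon 80°, lat 30°.
Square 2, 7: +2·2° lon, +7·1° lat → SW at lon 84°, lat 37°.
Subsquare g=6, v=21: +6·0.0833333° lon, +21·0.0416667° lat → SW at lon 84.5°, lat 37.875°.
Cell spans 0.0833333° lon × 0.0416667° lat.
south 37.8750, north 37.9167.

37.8750, 37.9167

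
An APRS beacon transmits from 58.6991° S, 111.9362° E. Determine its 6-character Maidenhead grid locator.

OD51xh

Shift to the Maidenhead origin (180°W, 90°S): lon 291.9362, lat 31.3009.
Field: lon ⌊291.9362/20⌋ = 14 → O; lat ⌊31.3009/10⌋ = 3 → D.
Square: lon ⌊11.9362/2⌋ = 5; lat ⌊1.3009/1⌋ = 1.
Subsquare: lon ⌊1.9362/0.0833333⌋ = 23 → x; lat ⌊0.3009/0.0416667⌋ = 7 → h.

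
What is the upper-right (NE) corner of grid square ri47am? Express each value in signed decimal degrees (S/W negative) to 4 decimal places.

-2.4583, 168.0833

Field R=17, I=8: +17·20° lon, +8·10° lat → SW at lon 160°, lat -10°.
Square 4, 7: +4·2° lon, +7·1° lat → SW at lon 168°, lat -3°.
Subsquare a=0, m=12: +0·0.0833333° lon, +12·0.0416667° lat → SW at lon 168°, lat -2.5°.
Cell spans 0.0833333° lon × 0.0416667° lat. NE corner is SW corner plus one full cell.
latitude -2.4583, longitude 168.0833.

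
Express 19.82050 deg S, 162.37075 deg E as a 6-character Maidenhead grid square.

RH10ee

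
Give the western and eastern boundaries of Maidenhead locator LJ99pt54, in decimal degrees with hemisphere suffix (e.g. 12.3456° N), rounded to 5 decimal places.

Field L=11, J=9: +11·20° lon, +9·10° lat → SW at lon 40°, lat 0°.
Square 9, 9: +9·2° lon, +9·1° lat → SW at lon 58°, lat 9°.
Subsquare p=15, t=19: +15·0.0833333° lon, +19·0.0416667° lat → SW at lon 59.25°, lat 9.79167°.
Extended square 5, 4: +5·0.00833333° lon, +4·0.00416667° lat → SW at lon 59.2917°, lat 9.80833°.
Cell spans 0.00833333° lon × 0.00416667° lat.
west 59.29167° E, east 59.30000° E.

59.29167° E, 59.30000° E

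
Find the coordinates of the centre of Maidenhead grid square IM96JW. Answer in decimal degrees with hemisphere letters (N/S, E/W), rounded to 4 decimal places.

36.9375° N, 1.2083° W

Field I=8, M=12: +8·20° lon, +12·10° lat → SW at lon -20°, lat 30°.
Square 9, 6: +9·2° lon, +6·1° lat → SW at lon -2°, lat 36°.
Subsquare j=9, w=22: +9·0.0833333° lon, +22·0.0416667° lat → SW at lon -1.25°, lat 36.9167°.
Cell spans 0.0833333° lon × 0.0416667° lat. Centre is SW corner plus half of each.
latitude 36.9375° N, longitude 1.2083° W.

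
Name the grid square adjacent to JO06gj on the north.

Latitude subsquare j = 9; +1 → 10 = k.
The longitude characters are unchanged.

JO06gk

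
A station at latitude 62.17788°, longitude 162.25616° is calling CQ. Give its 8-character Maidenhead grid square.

Add 180° to longitude and 90° to latitude: 342.25616, 152.17788.
Field: 342.25616/20 → 17 → R, 152.17788/10 → 15 → P; chars RP.
Square: 2.25616/2 → 1, 2.17788/1 → 2; chars 12.
Subsquare: 0.25616/0.0833333 → 3 → d, 0.17788/0.0416667 → 4 → e; chars de.
Extended square: 0.00616/0.00833333 → 0, 0.01121/0.00416667 → 2; chars 02.

RP12de02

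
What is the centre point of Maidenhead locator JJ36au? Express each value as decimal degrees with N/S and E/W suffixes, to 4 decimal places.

Field J=9, J=9: +9·20° lon, +9·10° lat → SW at lon 0°, lat 0°.
Square 3, 6: +3·2° lon, +6·1° lat → SW at lon 6°, lat 6°.
Subsquare a=0, u=20: +0·0.0833333° lon, +20·0.0416667° lat → SW at lon 6°, lat 6.83333°.
Cell spans 0.0833333° lon × 0.0416667° lat. Centre is SW corner plus half of each.
latitude 6.8542° N, longitude 6.0417° E.

6.8542° N, 6.0417° E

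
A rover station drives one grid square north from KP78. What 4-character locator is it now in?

KP79

Latitude square 8; +1 → 9.
The longitude characters are unchanged.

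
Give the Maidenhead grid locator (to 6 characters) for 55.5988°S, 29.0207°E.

Shift to the Maidenhead origin (180°W, 90°S): lon 209.0207, lat 34.4012.
Field (20°×10°, letters A–R): 209.0207/20 → 10 → K, 34.4012/10 → 3 → D; chars KD.
Square (2°×1°, digits 0–9): 9.0207/2 → 4, 4.4012/1 → 4; chars 44.
Subsquare (5′×2.5′, letters a–x): 1.0207/0.0833333 → 12 → m, 0.4012/0.0416667 → 9 → j; chars mj.

KD44mj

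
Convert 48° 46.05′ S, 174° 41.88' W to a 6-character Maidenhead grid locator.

AE21pf

Shift to the Maidenhead origin (180°W, 90°S): lon 5.3020, lat 41.2325.
Field (20°×10°, letters A–R): lon ⌊5.3020/20⌋ = 0 → A; lat ⌊41.2325/10⌋ = 4 → E.
Square (2°×1°, digits 0–9): lon ⌊5.3020/2⌋ = 2; lat ⌊1.2325/1⌋ = 1.
Subsquare (5′×2.5′, letters a–x): lon ⌊1.3020/0.0833333⌋ = 15 → p; lat ⌊0.2325/0.0416667⌋ = 5 → f.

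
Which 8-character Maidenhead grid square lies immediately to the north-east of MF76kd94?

MF76ld05

Longitude extended square 9; +1 → 10, wraps to 0, carry into subsquare.
Longitude subsquare k = 10; +1 → 11 = l.
Latitude extended square 4; +1 → 5.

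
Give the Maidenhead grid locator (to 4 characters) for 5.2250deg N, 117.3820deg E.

OJ85

Shift to the Maidenhead origin (180°W, 90°S): lon 297.38, lat 95.22.
Field: lon ⌊297.38/20⌋ = 14 → O; lat ⌊95.22/10⌋ = 9 → J.
Square: lon ⌊17.38/2⌋ = 8; lat ⌊5.22/1⌋ = 5.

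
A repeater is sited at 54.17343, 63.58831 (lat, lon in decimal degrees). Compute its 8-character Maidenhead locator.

MO14te01

Offset from 180°W / 90°S: lon 243.58831°, lat 144.17343°.
Field (20°×10°, letters A–R): 243.58831/20 → 12 → M, 144.17343/10 → 14 → O; chars MO.
Square (2°×1°, digits 0–9): 3.58831/2 → 1, 4.17343/1 → 4; chars 14.
Subsquare (5′×2.5′, letters a–x): 1.58831/0.0833333 → 19 → t, 0.17343/0.0416667 → 4 → e; chars te.
Extended square (30″×15″, digits 0–9): 0.00498/0.00833333 → 0, 0.00676/0.00416667 → 1; chars 01.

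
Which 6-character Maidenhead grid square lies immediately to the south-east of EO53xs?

EO63ar

Longitude subsquare x = 23; +1 → 24, wraps to 0 = a, carry into square.
Longitude square 5; +1 → 6.
Latitude subsquare s = 18; −1 → 17 = r.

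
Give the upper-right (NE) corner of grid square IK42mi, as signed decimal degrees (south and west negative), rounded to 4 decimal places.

Field I=8, K=10: +8·20° lon, +10·10° lat → SW at lon -20°, lat 10°.
Square 4, 2: +4·2° lon, +2·1° lat → SW at lon -12°, lat 12°.
Subsquare m=12, i=8: +12·0.0833333° lon, +8·0.0416667° lat → SW at lon -11°, lat 12.3333°.
Cell spans 0.0833333° lon × 0.0416667° lat. NE corner is SW corner plus one full cell.
latitude 12.3750, longitude -10.9167.

12.3750, -10.9167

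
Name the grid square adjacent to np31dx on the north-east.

Longitude subsquare d = 3; +1 → 4 = e.
Latitude subsquare x = 23; +1 → 24, wraps to 0 = a, carry into square.
Latitude square 1; +1 → 2.

NP32ea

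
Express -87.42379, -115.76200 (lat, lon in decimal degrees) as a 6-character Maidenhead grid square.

DA22cn

Add 180° to longitude and 90° to latitude: 64.2380, 2.5762.
Field: 64.2380/20 → 3 → D, 2.5762/10 → 0 → A; chars DA.
Square: 4.2380/2 → 2, 2.5762/1 → 2; chars 22.
Subsquare: 0.2380/0.0833333 → 2 → c, 0.5762/0.0416667 → 13 → n; chars cn.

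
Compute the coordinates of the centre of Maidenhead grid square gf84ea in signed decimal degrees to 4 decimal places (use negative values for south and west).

Field G=6, F=5: +6·20° lon, +5·10° lat → SW at lon -60°, lat -40°.
Square 8, 4: +8·2° lon, +4·1° lat → SW at lon -44°, lat -36°.
Subsquare e=4, a=0: +4·0.0833333° lon, +0·0.0416667° lat → SW at lon -43.6667°, lat -36°.
Cell spans 0.0833333° lon × 0.0416667° lat. Centre is SW corner plus half of each.
latitude -35.9792, longitude -43.6250.

-35.9792, -43.6250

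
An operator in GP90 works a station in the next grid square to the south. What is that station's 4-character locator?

GO99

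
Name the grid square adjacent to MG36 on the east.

MG46

Longitude square 3; +1 → 4.
The latitude characters are unchanged.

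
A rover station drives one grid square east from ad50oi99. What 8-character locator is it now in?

AD50pi09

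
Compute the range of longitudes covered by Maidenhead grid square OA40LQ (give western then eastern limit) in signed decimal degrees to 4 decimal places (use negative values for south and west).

Field O=14, A=0: +14·20° lon, +0·10° lat → SW at lon 100°, lat -90°.
Square 4, 0: +4·2° lon, +0·1° lat → SW at lon 108°, lat -90°.
Subsquare l=11, q=16: +11·0.0833333° lon, +16·0.0416667° lat → SW at lon 108.917°, lat -89.3333°.
Cell spans 0.0833333° lon × 0.0416667° lat.
west 108.9167, east 109.0000.

108.9167, 109.0000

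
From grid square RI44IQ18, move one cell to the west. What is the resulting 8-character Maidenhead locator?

Longitude extended square 1; −1 → 0.
The latitude characters are unchanged.

RI44iq08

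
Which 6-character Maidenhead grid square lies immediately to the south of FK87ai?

Latitude subsquare i = 8; −1 → 7 = h.
The longitude characters are unchanged.

FK87ah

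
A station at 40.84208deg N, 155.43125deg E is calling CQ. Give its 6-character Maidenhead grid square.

QN70ru

Shift to the Maidenhead origin (180°W, 90°S): lon 335.4312, lat 130.8421.
Field (20°×10°, letters A–R): 335.4312/20 → 16 → Q, 130.8421/10 → 13 → N; chars QN.
Square (2°×1°, digits 0–9): 15.4312/2 → 7, 0.8421/1 → 0; chars 70.
Subsquare (5′×2.5′, letters a–x): 1.4312/0.0833333 → 17 → r, 0.8421/0.0416667 → 20 → u; chars ru.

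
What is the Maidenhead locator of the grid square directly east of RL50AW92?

RL50bw02

Longitude extended square 9; +1 → 10, wraps to 0, carry into subsquare.
Longitude subsquare a = 0; +1 → 1 = b.
The latitude characters are unchanged.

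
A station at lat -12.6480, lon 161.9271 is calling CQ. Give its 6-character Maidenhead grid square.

Shift to the Maidenhead origin (180°W, 90°S): lon 341.9271, lat 77.3520.
Field (20°×10°, letters A–R): lon ⌊341.9271/20⌋ = 17 → R; lat ⌊77.3520/10⌋ = 7 → H.
Square (2°×1°, digits 0–9): lon ⌊1.9271/2⌋ = 0; lat ⌊7.3520/1⌋ = 7.
Subsquare (5′×2.5′, letters a–x): lon ⌊1.9271/0.0833333⌋ = 23 → x; lat ⌊0.3520/0.0416667⌋ = 8 → i.

RH07xi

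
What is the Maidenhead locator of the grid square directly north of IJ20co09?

Latitude extended square 9; +1 → 10, wraps to 0, carry into subsquare.
Latitude subsquare o = 14; +1 → 15 = p.
The longitude characters are unchanged.

IJ20cp00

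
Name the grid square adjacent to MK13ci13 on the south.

Latitude extended square 3; −1 → 2.
The longitude characters are unchanged.

MK13ci12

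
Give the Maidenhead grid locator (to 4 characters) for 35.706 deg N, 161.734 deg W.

Offset from 180°W / 90°S: lon 18.27°, lat 125.71°.
Field: 18.27/20 → 0 → A, 125.71/10 → 12 → M; chars AM.
Square: 18.27/2 → 9, 5.71/1 → 5; chars 95.

AM95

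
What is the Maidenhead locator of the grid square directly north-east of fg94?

GG05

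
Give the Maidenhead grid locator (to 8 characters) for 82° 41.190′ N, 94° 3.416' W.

Shift to the Maidenhead origin (180°W, 90°S): lon 85.94307, lat 172.68650.
Field (20°×10°, letters A–R): 85.94307/20 → 4 → E, 172.68650/10 → 17 → R; chars ER.
Square (2°×1°, digits 0–9): 5.94307/2 → 2, 2.68650/1 → 2; chars 22.
Subsquare (5′×2.5′, letters a–x): 1.94307/0.0833333 → 23 → x, 0.68650/0.0416667 → 16 → q; chars xq.
Extended square (30″×15″, digits 0–9): 0.02640/0.00833333 → 3, 0.01983/0.00416667 → 4; chars 34.

ER22xq34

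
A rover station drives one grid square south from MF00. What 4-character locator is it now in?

ME09

Latitude square 0; −1 → -1, wraps to 9, carry into field.
Latitude field F = 5; −1 → 4 = E.
The longitude characters are unchanged.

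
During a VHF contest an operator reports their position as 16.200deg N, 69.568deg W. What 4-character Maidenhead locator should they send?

Offset from 180°W / 90°S: lon 110.43°, lat 106.20°.
Field: lon ⌊110.43/20⌋ = 5 → F; lat ⌊106.20/10⌋ = 10 → K.
Square: lon ⌊10.43/2⌋ = 5; lat ⌊6.20/1⌋ = 6.

FK56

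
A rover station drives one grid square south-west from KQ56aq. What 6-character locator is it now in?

Longitude subsquare a = 0; −1 → -1, wraps to 23 = x, carry into square.
Longitude square 5; −1 → 4.
Latitude subsquare q = 16; −1 → 15 = p.

KQ46xp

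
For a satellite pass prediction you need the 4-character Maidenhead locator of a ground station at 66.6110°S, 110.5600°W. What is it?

DC43

Add 180° to longitude and 90° to latitude: 69.44, 23.39.
Field: lon ⌊69.44/20⌋ = 3 → D; lat ⌊23.39/10⌋ = 2 → C.
Square: lon ⌊9.44/2⌋ = 4; lat ⌊3.39/1⌋ = 3.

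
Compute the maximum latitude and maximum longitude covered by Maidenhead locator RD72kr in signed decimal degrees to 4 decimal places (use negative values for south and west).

Field R=17, D=3: +17·20° lon, +3·10° lat → SW at lon 160°, lat -60°.
Square 7, 2: +7·2° lon, +2·1° lat → SW at lon 174°, lat -58°.
Subsquare k=10, r=17: +10·0.0833333° lon, +17·0.0416667° lat → SW at lon 174.833°, lat -57.2917°.
Cell spans 0.0833333° lon × 0.0416667° lat. NE corner is SW corner plus one full cell.
latitude -57.2500, longitude 174.9167.

-57.2500, 174.9167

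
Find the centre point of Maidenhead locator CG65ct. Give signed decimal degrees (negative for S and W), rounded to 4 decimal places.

-24.1875, -127.7917

Field C=2, G=6: +2·20° lon, +6·10° lat → SW at lon -140°, lat -30°.
Square 6, 5: +6·2° lon, +5·1° lat → SW at lon -128°, lat -25°.
Subsquare c=2, t=19: +2·0.0833333° lon, +19·0.0416667° lat → SW at lon -127.833°, lat -24.2083°.
Cell spans 0.0833333° lon × 0.0416667° lat. Centre is SW corner plus half of each.
latitude -24.1875, longitude -127.7917.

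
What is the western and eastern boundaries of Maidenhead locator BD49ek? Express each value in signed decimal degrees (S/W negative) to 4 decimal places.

-151.6667, -151.5833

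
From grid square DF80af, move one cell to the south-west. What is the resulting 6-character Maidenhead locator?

DF70xe

Longitude subsquare a = 0; −1 → -1, wraps to 23 = x, carry into square.
Longitude square 8; −1 → 7.
Latitude subsquare f = 5; −1 → 4 = e.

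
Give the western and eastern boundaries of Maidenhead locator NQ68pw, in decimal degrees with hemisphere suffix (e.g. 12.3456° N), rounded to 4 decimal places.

93.2500° E, 93.3333° E

Field N=13, Q=16: +13·20° lon, +16·10° lat → SW at lon 80°, lat 70°.
Square 6, 8: +6·2° lon, +8·1° lat → SW at lon 92°, lat 78°.
Subsquare p=15, w=22: +15·0.0833333° lon, +22·0.0416667° lat → SW at lon 93.25°, lat 78.9167°.
Cell spans 0.0833333° lon × 0.0416667° lat.
west 93.2500° E, east 93.3333° E.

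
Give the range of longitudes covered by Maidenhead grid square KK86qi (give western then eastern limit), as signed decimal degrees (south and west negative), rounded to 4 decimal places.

37.3333, 37.4167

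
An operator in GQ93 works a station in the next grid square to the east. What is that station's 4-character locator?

HQ03

Longitude square 9; +1 → 10, wraps to 0, carry into field.
Longitude field G = 6; +1 → 7 = H.
The latitude characters are unchanged.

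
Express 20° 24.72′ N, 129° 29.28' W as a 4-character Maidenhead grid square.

Offset from 180°W / 90°S: lon 50.51°, lat 110.41°.
Field: 50.51/20 → 2 → C, 110.41/10 → 11 → L; chars CL.
Square: 10.51/2 → 5, 0.41/1 → 0; chars 50.

CL50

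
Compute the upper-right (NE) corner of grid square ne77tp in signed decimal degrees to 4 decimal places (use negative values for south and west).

Field N=13, E=4: +13·20° lon, +4·10° lat → SW at lon 80°, lat -50°.
Square 7, 7: +7·2° lon, +7·1° lat → SW at lon 94°, lat -43°.
Subsquare t=19, p=15: +19·0.0833333° lon, +15·0.0416667° lat → SW at lon 95.5833°, lat -42.375°.
Cell spans 0.0833333° lon × 0.0416667° lat. NE corner is SW corner plus one full cell.
latitude -42.3333, longitude 95.6667.

-42.3333, 95.6667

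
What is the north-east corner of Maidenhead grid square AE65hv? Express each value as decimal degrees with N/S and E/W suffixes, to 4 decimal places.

Field A=0, E=4: +0·20° lon, +4·10° lat → SW at lon -180°, lat -50°.
Square 6, 5: +6·2° lon, +5·1° lat → SW at lon -168°, lat -45°.
Subsquare h=7, v=21: +7·0.0833333° lon, +21·0.0416667° lat → SW at lon -167.417°, lat -44.125°.
Cell spans 0.0833333° lon × 0.0416667° lat. NE corner is SW corner plus one full cell.
latitude 44.0833° S, longitude 167.3333° W.

44.0833° S, 167.3333° W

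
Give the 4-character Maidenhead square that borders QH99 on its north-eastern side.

Longitude square 9; +1 → 10, wraps to 0, carry into field.
Longitude field Q = 16; +1 → 17 = R.
Latitude square 9; +1 → 10, wraps to 0, carry into field.
Latitude field H = 7; +1 → 8 = I.

RI00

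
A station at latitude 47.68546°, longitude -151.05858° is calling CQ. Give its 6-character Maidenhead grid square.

BN47lq

Shift to the Maidenhead origin (180°W, 90°S): lon 28.9414, lat 137.6855.
Field: 28.9414/20 → 1 → B, 137.6855/10 → 13 → N; chars BN.
Square: 8.9414/2 → 4, 7.6855/1 → 7; chars 47.
Subsquare: 0.9414/0.0833333 → 11 → l, 0.6855/0.0416667 → 16 → q; chars lq.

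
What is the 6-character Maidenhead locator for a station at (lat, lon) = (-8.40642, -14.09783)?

Add 180° to longitude and 90° to latitude: 165.9022, 81.5936.
Field (20°×10°, letters A–R): lon ⌊165.9022/20⌋ = 8 → I; lat ⌊81.5936/10⌋ = 8 → I.
Square (2°×1°, digits 0–9): lon ⌊5.9022/2⌋ = 2; lat ⌊1.5936/1⌋ = 1.
Subsquare (5′×2.5′, letters a–x): lon ⌊1.9022/0.0833333⌋ = 22 → w; lat ⌊0.5936/0.0416667⌋ = 14 → o.

II21wo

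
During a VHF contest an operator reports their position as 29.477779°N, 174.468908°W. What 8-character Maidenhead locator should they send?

AL29sl34

Shift to the Maidenhead origin (180°W, 90°S): lon 5.53109, lat 119.47778.
Field: 5.53109/20 → 0 → A, 119.47778/10 → 11 → L; chars AL.
Square: 5.53109/2 → 2, 9.47778/1 → 9; chars 29.
Subsquare: 1.53109/0.0833333 → 18 → s, 0.47778/0.0416667 → 11 → l; chars sl.
Extended square: 0.03109/0.00833333 → 3, 0.01945/0.00416667 → 4; chars 34.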